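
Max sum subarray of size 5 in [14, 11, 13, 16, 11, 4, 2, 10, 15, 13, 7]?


[0:5]: 65
[1:6]: 55
[2:7]: 46
[3:8]: 43
[4:9]: 42
[5:10]: 44
[6:11]: 47

Max: 65 at [0:5]


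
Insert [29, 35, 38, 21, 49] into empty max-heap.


Insert 29: [29]
Insert 35: [35, 29]
Insert 38: [38, 29, 35]
Insert 21: [38, 29, 35, 21]
Insert 49: [49, 38, 35, 21, 29]

Final heap: [49, 38, 35, 21, 29]


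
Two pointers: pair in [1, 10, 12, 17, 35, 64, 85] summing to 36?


lo=0(1)+hi=6(85)=86
lo=0(1)+hi=5(64)=65
lo=0(1)+hi=4(35)=36

Yes: 1+35=36


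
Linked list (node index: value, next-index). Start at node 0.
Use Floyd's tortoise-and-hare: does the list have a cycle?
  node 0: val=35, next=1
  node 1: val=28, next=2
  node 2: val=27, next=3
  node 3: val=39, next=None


Floyd's tortoise (slow, +1) and hare (fast, +2):
  init: slow=0, fast=0
  step 1: slow=1, fast=2
  step 2: fast 2->3->None, no cycle

Cycle: no


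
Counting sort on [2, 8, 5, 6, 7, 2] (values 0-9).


Input: [2, 8, 5, 6, 7, 2]
Counts: [0, 0, 2, 0, 0, 1, 1, 1, 1, 0]

Sorted: [2, 2, 5, 6, 7, 8]


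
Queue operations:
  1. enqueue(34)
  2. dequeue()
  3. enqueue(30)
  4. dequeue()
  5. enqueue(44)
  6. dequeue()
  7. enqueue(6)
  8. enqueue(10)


enqueue(34) -> [34]
dequeue()->34, []
enqueue(30) -> [30]
dequeue()->30, []
enqueue(44) -> [44]
dequeue()->44, []
enqueue(6) -> [6]
enqueue(10) -> [6, 10]

Final queue: [6, 10]


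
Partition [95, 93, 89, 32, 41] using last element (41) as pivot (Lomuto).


Pivot: 41
  32 <= 41: swap -> [32, 93, 89, 95, 41]
Place pivot at 1: [32, 41, 89, 95, 93]

Partitioned: [32, 41, 89, 95, 93]


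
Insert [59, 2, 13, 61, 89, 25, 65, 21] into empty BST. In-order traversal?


Insert 59: root
Insert 2: L from 59
Insert 13: L from 59 -> R from 2
Insert 61: R from 59
Insert 89: R from 59 -> R from 61
Insert 25: L from 59 -> R from 2 -> R from 13
Insert 65: R from 59 -> R from 61 -> L from 89
Insert 21: L from 59 -> R from 2 -> R from 13 -> L from 25

In-order: [2, 13, 21, 25, 59, 61, 65, 89]


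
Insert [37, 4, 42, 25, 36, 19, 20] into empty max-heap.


Insert 37: [37]
Insert 4: [37, 4]
Insert 42: [42, 4, 37]
Insert 25: [42, 25, 37, 4]
Insert 36: [42, 36, 37, 4, 25]
Insert 19: [42, 36, 37, 4, 25, 19]
Insert 20: [42, 36, 37, 4, 25, 19, 20]

Final heap: [42, 36, 37, 4, 25, 19, 20]


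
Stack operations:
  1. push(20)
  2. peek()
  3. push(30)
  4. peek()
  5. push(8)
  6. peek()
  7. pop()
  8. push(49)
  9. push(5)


push(20) -> [20]
peek()->20
push(30) -> [20, 30]
peek()->30
push(8) -> [20, 30, 8]
peek()->8
pop()->8, [20, 30]
push(49) -> [20, 30, 49]
push(5) -> [20, 30, 49, 5]

Final stack: [20, 30, 49, 5]


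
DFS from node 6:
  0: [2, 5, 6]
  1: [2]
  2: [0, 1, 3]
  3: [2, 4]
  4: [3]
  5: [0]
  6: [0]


Visit 6, push [0]
Visit 0, push [5, 2]
Visit 2, push [3, 1]
Visit 1, push []
Visit 3, push [4]
Visit 4, push []
Visit 5, push []

DFS order: [6, 0, 2, 1, 3, 4, 5]


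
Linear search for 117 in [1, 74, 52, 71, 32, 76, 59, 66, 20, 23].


i=0: 1!=117
i=1: 74!=117
i=2: 52!=117
i=3: 71!=117
i=4: 32!=117
i=5: 76!=117
i=6: 59!=117
i=7: 66!=117
i=8: 20!=117
i=9: 23!=117

Not found, 10 comps


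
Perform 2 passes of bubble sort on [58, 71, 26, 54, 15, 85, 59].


Initial: [58, 71, 26, 54, 15, 85, 59]
Pass 1: [58, 26, 54, 15, 71, 59, 85] (4 swaps)
Pass 2: [26, 54, 15, 58, 59, 71, 85] (4 swaps)

After 2 passes: [26, 54, 15, 58, 59, 71, 85]


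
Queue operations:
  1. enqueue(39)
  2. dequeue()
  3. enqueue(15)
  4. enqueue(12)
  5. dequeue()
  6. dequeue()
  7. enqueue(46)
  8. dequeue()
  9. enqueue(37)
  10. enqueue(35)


enqueue(39) -> [39]
dequeue()->39, []
enqueue(15) -> [15]
enqueue(12) -> [15, 12]
dequeue()->15, [12]
dequeue()->12, []
enqueue(46) -> [46]
dequeue()->46, []
enqueue(37) -> [37]
enqueue(35) -> [37, 35]

Final queue: [37, 35]


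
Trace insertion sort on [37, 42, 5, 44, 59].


Initial: [37, 42, 5, 44, 59]
Insert 42: [37, 42, 5, 44, 59]
Insert 5: [5, 37, 42, 44, 59]
Insert 44: [5, 37, 42, 44, 59]
Insert 59: [5, 37, 42, 44, 59]

Sorted: [5, 37, 42, 44, 59]


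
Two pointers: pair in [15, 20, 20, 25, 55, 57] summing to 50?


lo=0(15)+hi=5(57)=72
lo=0(15)+hi=4(55)=70
lo=0(15)+hi=3(25)=40
lo=1(20)+hi=3(25)=45
lo=2(20)+hi=3(25)=45

No pair found


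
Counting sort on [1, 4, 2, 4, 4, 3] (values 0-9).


Input: [1, 4, 2, 4, 4, 3]
Counts: [0, 1, 1, 1, 3, 0, 0, 0, 0, 0]

Sorted: [1, 2, 3, 4, 4, 4]


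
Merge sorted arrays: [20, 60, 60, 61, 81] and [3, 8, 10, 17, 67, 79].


Take 3 from B
Take 8 from B
Take 10 from B
Take 17 from B
Take 20 from A
Take 60 from A
Take 60 from A
Take 61 from A
Take 67 from B
Take 79 from B

Merged: [3, 8, 10, 17, 20, 60, 60, 61, 67, 79, 81]


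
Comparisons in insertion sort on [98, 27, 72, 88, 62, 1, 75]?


Algorithm: insertion sort
Input: [98, 27, 72, 88, 62, 1, 75]
Sorted: [1, 27, 62, 72, 75, 88, 98]

17


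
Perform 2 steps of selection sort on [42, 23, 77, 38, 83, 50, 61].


Initial: [42, 23, 77, 38, 83, 50, 61]
Step 1: min=23 at 1
  Swap: [23, 42, 77, 38, 83, 50, 61]
Step 2: min=38 at 3
  Swap: [23, 38, 77, 42, 83, 50, 61]

After 2 steps: [23, 38, 77, 42, 83, 50, 61]


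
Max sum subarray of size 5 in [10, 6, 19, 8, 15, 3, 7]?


[0:5]: 58
[1:6]: 51
[2:7]: 52

Max: 58 at [0:5]


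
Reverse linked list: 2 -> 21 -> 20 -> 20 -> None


Step 1: curr=2, set curr.next=prev(None) | reversed so far: 2
Step 2: curr=21, set curr.next=prev(2) | reversed so far: 21 -> 2
Step 3: curr=20, set curr.next=prev(21) | reversed so far: 20 -> 21 -> 2
Step 4: curr=20, set curr.next=prev(20) | reversed so far: 20 -> 20 -> 21 -> 2

20 -> 20 -> 21 -> 2 -> None


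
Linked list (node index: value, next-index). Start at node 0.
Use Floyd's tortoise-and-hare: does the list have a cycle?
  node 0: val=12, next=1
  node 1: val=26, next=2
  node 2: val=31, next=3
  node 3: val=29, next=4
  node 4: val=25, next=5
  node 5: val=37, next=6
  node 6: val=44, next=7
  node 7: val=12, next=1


Floyd's tortoise (slow, +1) and hare (fast, +2):
  init: slow=0, fast=0
  step 1: slow=1, fast=2
  step 2: slow=2, fast=4
  step 3: slow=3, fast=6
  step 4: slow=4, fast=1
  step 5: slow=5, fast=3
  step 6: slow=6, fast=5
  step 7: slow=7, fast=7
  slow == fast at node 7: cycle detected

Cycle: yes


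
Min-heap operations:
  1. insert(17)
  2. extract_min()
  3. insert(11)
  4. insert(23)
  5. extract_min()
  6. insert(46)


insert(17) -> [17]
extract_min()->17, []
insert(11) -> [11]
insert(23) -> [11, 23]
extract_min()->11, [23]
insert(46) -> [23, 46]

Final heap: [23, 46]


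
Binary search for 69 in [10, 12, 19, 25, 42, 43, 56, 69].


Step 1: lo=0, hi=7, mid=3, val=25
Step 2: lo=4, hi=7, mid=5, val=43
Step 3: lo=6, hi=7, mid=6, val=56
Step 4: lo=7, hi=7, mid=7, val=69

Found at index 7


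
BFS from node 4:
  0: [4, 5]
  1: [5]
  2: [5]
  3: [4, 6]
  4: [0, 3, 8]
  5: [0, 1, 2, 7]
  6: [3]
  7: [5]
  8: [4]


Visit 4, enqueue [0, 3, 8]
Visit 0, enqueue [5]
Visit 3, enqueue [6]
Visit 8, enqueue []
Visit 5, enqueue [1, 2, 7]
Visit 6, enqueue []
Visit 1, enqueue []
Visit 2, enqueue []
Visit 7, enqueue []

BFS order: [4, 0, 3, 8, 5, 6, 1, 2, 7]


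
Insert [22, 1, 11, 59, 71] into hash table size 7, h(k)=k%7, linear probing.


Insert 22: h=1 -> slot 1
Insert 1: h=1, 1 probes -> slot 2
Insert 11: h=4 -> slot 4
Insert 59: h=3 -> slot 3
Insert 71: h=1, 4 probes -> slot 5

Table: [None, 22, 1, 59, 11, 71, None]


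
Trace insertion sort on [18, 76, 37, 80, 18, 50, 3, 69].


Initial: [18, 76, 37, 80, 18, 50, 3, 69]
Insert 76: [18, 76, 37, 80, 18, 50, 3, 69]
Insert 37: [18, 37, 76, 80, 18, 50, 3, 69]
Insert 80: [18, 37, 76, 80, 18, 50, 3, 69]
Insert 18: [18, 18, 37, 76, 80, 50, 3, 69]
Insert 50: [18, 18, 37, 50, 76, 80, 3, 69]
Insert 3: [3, 18, 18, 37, 50, 76, 80, 69]
Insert 69: [3, 18, 18, 37, 50, 69, 76, 80]

Sorted: [3, 18, 18, 37, 50, 69, 76, 80]


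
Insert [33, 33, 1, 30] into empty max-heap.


Insert 33: [33]
Insert 33: [33, 33]
Insert 1: [33, 33, 1]
Insert 30: [33, 33, 1, 30]

Final heap: [33, 33, 1, 30]


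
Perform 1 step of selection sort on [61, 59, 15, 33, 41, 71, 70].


Initial: [61, 59, 15, 33, 41, 71, 70]
Step 1: min=15 at 2
  Swap: [15, 59, 61, 33, 41, 71, 70]

After 1 step: [15, 59, 61, 33, 41, 71, 70]


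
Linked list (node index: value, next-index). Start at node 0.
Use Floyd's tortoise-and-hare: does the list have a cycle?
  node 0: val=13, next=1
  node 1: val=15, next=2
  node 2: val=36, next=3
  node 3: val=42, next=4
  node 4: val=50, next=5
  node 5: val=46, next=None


Floyd's tortoise (slow, +1) and hare (fast, +2):
  init: slow=0, fast=0
  step 1: slow=1, fast=2
  step 2: slow=2, fast=4
  step 3: fast 4->5->None, no cycle

Cycle: no


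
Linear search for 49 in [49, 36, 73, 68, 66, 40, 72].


i=0: 49==49 found!

Found at 0, 1 comps


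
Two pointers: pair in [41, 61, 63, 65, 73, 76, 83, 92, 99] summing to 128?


lo=0(41)+hi=8(99)=140
lo=0(41)+hi=7(92)=133
lo=0(41)+hi=6(83)=124
lo=1(61)+hi=6(83)=144
lo=1(61)+hi=5(76)=137
lo=1(61)+hi=4(73)=134
lo=1(61)+hi=3(65)=126
lo=2(63)+hi=3(65)=128

Yes: 63+65=128


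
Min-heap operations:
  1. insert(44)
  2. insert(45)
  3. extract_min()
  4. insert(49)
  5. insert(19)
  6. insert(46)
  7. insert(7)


insert(44) -> [44]
insert(45) -> [44, 45]
extract_min()->44, [45]
insert(49) -> [45, 49]
insert(19) -> [19, 49, 45]
insert(46) -> [19, 46, 45, 49]
insert(7) -> [7, 19, 45, 49, 46]

Final heap: [7, 19, 45, 49, 46]


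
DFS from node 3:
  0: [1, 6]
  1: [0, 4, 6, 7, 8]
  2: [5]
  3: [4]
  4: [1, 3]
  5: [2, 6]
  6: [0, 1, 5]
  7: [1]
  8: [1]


Visit 3, push [4]
Visit 4, push [1]
Visit 1, push [8, 7, 6, 0]
Visit 0, push [6]
Visit 6, push [5]
Visit 5, push [2]
Visit 2, push []
Visit 7, push []
Visit 8, push []

DFS order: [3, 4, 1, 0, 6, 5, 2, 7, 8]


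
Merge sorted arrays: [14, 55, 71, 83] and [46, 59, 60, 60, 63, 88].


Take 14 from A
Take 46 from B
Take 55 from A
Take 59 from B
Take 60 from B
Take 60 from B
Take 63 from B
Take 71 from A
Take 83 from A

Merged: [14, 46, 55, 59, 60, 60, 63, 71, 83, 88]


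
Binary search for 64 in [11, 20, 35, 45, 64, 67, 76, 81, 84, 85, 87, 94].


Step 1: lo=0, hi=11, mid=5, val=67
Step 2: lo=0, hi=4, mid=2, val=35
Step 3: lo=3, hi=4, mid=3, val=45
Step 4: lo=4, hi=4, mid=4, val=64

Found at index 4


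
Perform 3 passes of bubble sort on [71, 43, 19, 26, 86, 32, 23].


Initial: [71, 43, 19, 26, 86, 32, 23]
Pass 1: [43, 19, 26, 71, 32, 23, 86] (5 swaps)
Pass 2: [19, 26, 43, 32, 23, 71, 86] (4 swaps)
Pass 3: [19, 26, 32, 23, 43, 71, 86] (2 swaps)

After 3 passes: [19, 26, 32, 23, 43, 71, 86]


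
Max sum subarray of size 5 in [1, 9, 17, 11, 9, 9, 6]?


[0:5]: 47
[1:6]: 55
[2:7]: 52

Max: 55 at [1:6]


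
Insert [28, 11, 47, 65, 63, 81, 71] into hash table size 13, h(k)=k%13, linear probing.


Insert 28: h=2 -> slot 2
Insert 11: h=11 -> slot 11
Insert 47: h=8 -> slot 8
Insert 65: h=0 -> slot 0
Insert 63: h=11, 1 probes -> slot 12
Insert 81: h=3 -> slot 3
Insert 71: h=6 -> slot 6

Table: [65, None, 28, 81, None, None, 71, None, 47, None, None, 11, 63]


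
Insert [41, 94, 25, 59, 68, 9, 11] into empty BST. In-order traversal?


Insert 41: root
Insert 94: R from 41
Insert 25: L from 41
Insert 59: R from 41 -> L from 94
Insert 68: R from 41 -> L from 94 -> R from 59
Insert 9: L from 41 -> L from 25
Insert 11: L from 41 -> L from 25 -> R from 9

In-order: [9, 11, 25, 41, 59, 68, 94]


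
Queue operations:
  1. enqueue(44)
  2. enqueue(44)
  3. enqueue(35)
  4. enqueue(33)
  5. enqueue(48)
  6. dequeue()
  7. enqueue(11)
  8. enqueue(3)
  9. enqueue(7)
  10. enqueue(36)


enqueue(44) -> [44]
enqueue(44) -> [44, 44]
enqueue(35) -> [44, 44, 35]
enqueue(33) -> [44, 44, 35, 33]
enqueue(48) -> [44, 44, 35, 33, 48]
dequeue()->44, [44, 35, 33, 48]
enqueue(11) -> [44, 35, 33, 48, 11]
enqueue(3) -> [44, 35, 33, 48, 11, 3]
enqueue(7) -> [44, 35, 33, 48, 11, 3, 7]
enqueue(36) -> [44, 35, 33, 48, 11, 3, 7, 36]

Final queue: [44, 35, 33, 48, 11, 3, 7, 36]


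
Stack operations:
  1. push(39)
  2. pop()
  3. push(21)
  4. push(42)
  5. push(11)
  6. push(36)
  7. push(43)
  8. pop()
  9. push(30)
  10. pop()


push(39) -> [39]
pop()->39, []
push(21) -> [21]
push(42) -> [21, 42]
push(11) -> [21, 42, 11]
push(36) -> [21, 42, 11, 36]
push(43) -> [21, 42, 11, 36, 43]
pop()->43, [21, 42, 11, 36]
push(30) -> [21, 42, 11, 36, 30]
pop()->30, [21, 42, 11, 36]

Final stack: [21, 42, 11, 36]


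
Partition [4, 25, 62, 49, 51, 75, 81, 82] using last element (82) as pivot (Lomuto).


Pivot: 82
  4 <= 82: advance i (no swap)
  25 <= 82: advance i (no swap)
  62 <= 82: advance i (no swap)
  49 <= 82: advance i (no swap)
  51 <= 82: advance i (no swap)
  75 <= 82: advance i (no swap)
  81 <= 82: advance i (no swap)
Place pivot at 7: [4, 25, 62, 49, 51, 75, 81, 82]

Partitioned: [4, 25, 62, 49, 51, 75, 81, 82]


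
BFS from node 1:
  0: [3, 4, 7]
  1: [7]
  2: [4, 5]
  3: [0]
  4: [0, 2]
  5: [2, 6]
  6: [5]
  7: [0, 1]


Visit 1, enqueue [7]
Visit 7, enqueue [0]
Visit 0, enqueue [3, 4]
Visit 3, enqueue []
Visit 4, enqueue [2]
Visit 2, enqueue [5]
Visit 5, enqueue [6]
Visit 6, enqueue []

BFS order: [1, 7, 0, 3, 4, 2, 5, 6]


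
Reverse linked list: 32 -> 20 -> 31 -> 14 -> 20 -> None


Step 1: curr=32, set curr.next=prev(None) | reversed so far: 32
Step 2: curr=20, set curr.next=prev(32) | reversed so far: 20 -> 32
Step 3: curr=31, set curr.next=prev(20) | reversed so far: 31 -> 20 -> 32
Step 4: curr=14, set curr.next=prev(31) | reversed so far: 14 -> 31 -> 20 -> 32
Step 5: curr=20, set curr.next=prev(14) | reversed so far: 20 -> 14 -> 31 -> 20 -> 32

20 -> 14 -> 31 -> 20 -> 32 -> None


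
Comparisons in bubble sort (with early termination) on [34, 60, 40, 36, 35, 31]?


Algorithm: bubble sort (with early termination)
Input: [34, 60, 40, 36, 35, 31]
Sorted: [31, 34, 35, 36, 40, 60]

15


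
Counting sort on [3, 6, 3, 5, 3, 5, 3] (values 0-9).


Input: [3, 6, 3, 5, 3, 5, 3]
Counts: [0, 0, 0, 4, 0, 2, 1, 0, 0, 0]

Sorted: [3, 3, 3, 3, 5, 5, 6]


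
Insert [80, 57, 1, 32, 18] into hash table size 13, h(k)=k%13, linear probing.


Insert 80: h=2 -> slot 2
Insert 57: h=5 -> slot 5
Insert 1: h=1 -> slot 1
Insert 32: h=6 -> slot 6
Insert 18: h=5, 2 probes -> slot 7

Table: [None, 1, 80, None, None, 57, 32, 18, None, None, None, None, None]


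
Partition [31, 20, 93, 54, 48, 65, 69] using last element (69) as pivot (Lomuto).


Pivot: 69
  31 <= 69: advance i (no swap)
  20 <= 69: advance i (no swap)
  54 <= 69: swap -> [31, 20, 54, 93, 48, 65, 69]
  48 <= 69: swap -> [31, 20, 54, 48, 93, 65, 69]
  65 <= 69: swap -> [31, 20, 54, 48, 65, 93, 69]
Place pivot at 5: [31, 20, 54, 48, 65, 69, 93]

Partitioned: [31, 20, 54, 48, 65, 69, 93]


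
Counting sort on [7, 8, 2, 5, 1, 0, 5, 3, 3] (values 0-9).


Input: [7, 8, 2, 5, 1, 0, 5, 3, 3]
Counts: [1, 1, 1, 2, 0, 2, 0, 1, 1, 0]

Sorted: [0, 1, 2, 3, 3, 5, 5, 7, 8]


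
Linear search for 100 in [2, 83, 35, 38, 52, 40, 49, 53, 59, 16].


i=0: 2!=100
i=1: 83!=100
i=2: 35!=100
i=3: 38!=100
i=4: 52!=100
i=5: 40!=100
i=6: 49!=100
i=7: 53!=100
i=8: 59!=100
i=9: 16!=100

Not found, 10 comps


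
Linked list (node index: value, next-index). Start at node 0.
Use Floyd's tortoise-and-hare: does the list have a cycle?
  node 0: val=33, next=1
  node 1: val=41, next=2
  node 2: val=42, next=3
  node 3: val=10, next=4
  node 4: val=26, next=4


Floyd's tortoise (slow, +1) and hare (fast, +2):
  init: slow=0, fast=0
  step 1: slow=1, fast=2
  step 2: slow=2, fast=4
  step 3: slow=3, fast=4
  step 4: slow=4, fast=4
  slow == fast at node 4: cycle detected

Cycle: yes


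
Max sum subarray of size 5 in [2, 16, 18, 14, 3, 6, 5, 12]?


[0:5]: 53
[1:6]: 57
[2:7]: 46
[3:8]: 40

Max: 57 at [1:6]


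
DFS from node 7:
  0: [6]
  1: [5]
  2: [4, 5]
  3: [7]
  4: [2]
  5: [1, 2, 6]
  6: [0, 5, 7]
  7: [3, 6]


Visit 7, push [6, 3]
Visit 3, push []
Visit 6, push [5, 0]
Visit 0, push []
Visit 5, push [2, 1]
Visit 1, push []
Visit 2, push [4]
Visit 4, push []

DFS order: [7, 3, 6, 0, 5, 1, 2, 4]


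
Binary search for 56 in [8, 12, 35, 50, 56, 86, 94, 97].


Step 1: lo=0, hi=7, mid=3, val=50
Step 2: lo=4, hi=7, mid=5, val=86
Step 3: lo=4, hi=4, mid=4, val=56

Found at index 4


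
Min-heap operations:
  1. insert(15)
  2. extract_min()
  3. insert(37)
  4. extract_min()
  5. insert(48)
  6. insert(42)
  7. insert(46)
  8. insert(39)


insert(15) -> [15]
extract_min()->15, []
insert(37) -> [37]
extract_min()->37, []
insert(48) -> [48]
insert(42) -> [42, 48]
insert(46) -> [42, 48, 46]
insert(39) -> [39, 42, 46, 48]

Final heap: [39, 42, 46, 48]


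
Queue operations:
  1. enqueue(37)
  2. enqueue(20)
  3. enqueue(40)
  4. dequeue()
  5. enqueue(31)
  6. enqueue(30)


enqueue(37) -> [37]
enqueue(20) -> [37, 20]
enqueue(40) -> [37, 20, 40]
dequeue()->37, [20, 40]
enqueue(31) -> [20, 40, 31]
enqueue(30) -> [20, 40, 31, 30]

Final queue: [20, 40, 31, 30]


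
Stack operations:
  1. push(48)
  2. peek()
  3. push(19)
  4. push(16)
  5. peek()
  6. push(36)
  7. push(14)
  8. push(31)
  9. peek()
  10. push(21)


push(48) -> [48]
peek()->48
push(19) -> [48, 19]
push(16) -> [48, 19, 16]
peek()->16
push(36) -> [48, 19, 16, 36]
push(14) -> [48, 19, 16, 36, 14]
push(31) -> [48, 19, 16, 36, 14, 31]
peek()->31
push(21) -> [48, 19, 16, 36, 14, 31, 21]

Final stack: [48, 19, 16, 36, 14, 31, 21]


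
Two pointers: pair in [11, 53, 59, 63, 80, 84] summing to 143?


lo=0(11)+hi=5(84)=95
lo=1(53)+hi=5(84)=137
lo=2(59)+hi=5(84)=143

Yes: 59+84=143


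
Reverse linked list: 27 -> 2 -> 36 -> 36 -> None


Step 1: curr=27, set curr.next=prev(None) | reversed so far: 27
Step 2: curr=2, set curr.next=prev(27) | reversed so far: 2 -> 27
Step 3: curr=36, set curr.next=prev(2) | reversed so far: 36 -> 2 -> 27
Step 4: curr=36, set curr.next=prev(36) | reversed so far: 36 -> 36 -> 2 -> 27

36 -> 36 -> 2 -> 27 -> None


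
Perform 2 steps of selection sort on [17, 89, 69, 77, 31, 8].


Initial: [17, 89, 69, 77, 31, 8]
Step 1: min=8 at 5
  Swap: [8, 89, 69, 77, 31, 17]
Step 2: min=17 at 5
  Swap: [8, 17, 69, 77, 31, 89]

After 2 steps: [8, 17, 69, 77, 31, 89]


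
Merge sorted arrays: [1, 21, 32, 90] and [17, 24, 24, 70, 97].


Take 1 from A
Take 17 from B
Take 21 from A
Take 24 from B
Take 24 from B
Take 32 from A
Take 70 from B
Take 90 from A

Merged: [1, 17, 21, 24, 24, 32, 70, 90, 97]


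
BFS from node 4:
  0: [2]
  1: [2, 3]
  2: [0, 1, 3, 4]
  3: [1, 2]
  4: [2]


Visit 4, enqueue [2]
Visit 2, enqueue [0, 1, 3]
Visit 0, enqueue []
Visit 1, enqueue []
Visit 3, enqueue []

BFS order: [4, 2, 0, 1, 3]


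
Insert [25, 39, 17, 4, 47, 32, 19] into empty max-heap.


Insert 25: [25]
Insert 39: [39, 25]
Insert 17: [39, 25, 17]
Insert 4: [39, 25, 17, 4]
Insert 47: [47, 39, 17, 4, 25]
Insert 32: [47, 39, 32, 4, 25, 17]
Insert 19: [47, 39, 32, 4, 25, 17, 19]

Final heap: [47, 39, 32, 4, 25, 17, 19]


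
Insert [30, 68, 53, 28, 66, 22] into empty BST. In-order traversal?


Insert 30: root
Insert 68: R from 30
Insert 53: R from 30 -> L from 68
Insert 28: L from 30
Insert 66: R from 30 -> L from 68 -> R from 53
Insert 22: L from 30 -> L from 28

In-order: [22, 28, 30, 53, 66, 68]


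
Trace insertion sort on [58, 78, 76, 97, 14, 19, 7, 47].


Initial: [58, 78, 76, 97, 14, 19, 7, 47]
Insert 78: [58, 78, 76, 97, 14, 19, 7, 47]
Insert 76: [58, 76, 78, 97, 14, 19, 7, 47]
Insert 97: [58, 76, 78, 97, 14, 19, 7, 47]
Insert 14: [14, 58, 76, 78, 97, 19, 7, 47]
Insert 19: [14, 19, 58, 76, 78, 97, 7, 47]
Insert 7: [7, 14, 19, 58, 76, 78, 97, 47]
Insert 47: [7, 14, 19, 47, 58, 76, 78, 97]

Sorted: [7, 14, 19, 47, 58, 76, 78, 97]


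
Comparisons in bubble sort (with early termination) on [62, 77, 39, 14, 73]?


Algorithm: bubble sort (with early termination)
Input: [62, 77, 39, 14, 73]
Sorted: [14, 39, 62, 73, 77]

10


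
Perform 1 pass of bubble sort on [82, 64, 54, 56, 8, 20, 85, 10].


Initial: [82, 64, 54, 56, 8, 20, 85, 10]
Pass 1: [64, 54, 56, 8, 20, 82, 10, 85] (6 swaps)

After 1 pass: [64, 54, 56, 8, 20, 82, 10, 85]


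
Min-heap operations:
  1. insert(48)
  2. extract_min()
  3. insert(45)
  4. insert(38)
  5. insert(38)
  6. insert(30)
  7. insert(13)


insert(48) -> [48]
extract_min()->48, []
insert(45) -> [45]
insert(38) -> [38, 45]
insert(38) -> [38, 45, 38]
insert(30) -> [30, 38, 38, 45]
insert(13) -> [13, 30, 38, 45, 38]

Final heap: [13, 30, 38, 45, 38]


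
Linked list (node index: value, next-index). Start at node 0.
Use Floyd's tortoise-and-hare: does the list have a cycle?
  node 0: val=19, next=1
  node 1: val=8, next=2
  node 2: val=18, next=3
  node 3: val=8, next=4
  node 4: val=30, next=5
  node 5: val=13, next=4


Floyd's tortoise (slow, +1) and hare (fast, +2):
  init: slow=0, fast=0
  step 1: slow=1, fast=2
  step 2: slow=2, fast=4
  step 3: slow=3, fast=4
  step 4: slow=4, fast=4
  slow == fast at node 4: cycle detected

Cycle: yes


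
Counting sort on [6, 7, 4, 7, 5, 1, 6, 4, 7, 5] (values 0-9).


Input: [6, 7, 4, 7, 5, 1, 6, 4, 7, 5]
Counts: [0, 1, 0, 0, 2, 2, 2, 3, 0, 0]

Sorted: [1, 4, 4, 5, 5, 6, 6, 7, 7, 7]


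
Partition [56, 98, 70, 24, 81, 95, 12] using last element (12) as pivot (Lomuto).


Pivot: 12
Place pivot at 0: [12, 98, 70, 24, 81, 95, 56]

Partitioned: [12, 98, 70, 24, 81, 95, 56]


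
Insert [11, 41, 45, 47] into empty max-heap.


Insert 11: [11]
Insert 41: [41, 11]
Insert 45: [45, 11, 41]
Insert 47: [47, 45, 41, 11]

Final heap: [47, 45, 41, 11]


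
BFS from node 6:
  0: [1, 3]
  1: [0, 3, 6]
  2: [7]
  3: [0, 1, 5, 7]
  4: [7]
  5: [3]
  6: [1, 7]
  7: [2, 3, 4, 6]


Visit 6, enqueue [1, 7]
Visit 1, enqueue [0, 3]
Visit 7, enqueue [2, 4]
Visit 0, enqueue []
Visit 3, enqueue [5]
Visit 2, enqueue []
Visit 4, enqueue []
Visit 5, enqueue []

BFS order: [6, 1, 7, 0, 3, 2, 4, 5]


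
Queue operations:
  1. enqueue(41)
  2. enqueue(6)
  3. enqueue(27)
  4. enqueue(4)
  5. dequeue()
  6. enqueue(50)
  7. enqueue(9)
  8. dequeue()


enqueue(41) -> [41]
enqueue(6) -> [41, 6]
enqueue(27) -> [41, 6, 27]
enqueue(4) -> [41, 6, 27, 4]
dequeue()->41, [6, 27, 4]
enqueue(50) -> [6, 27, 4, 50]
enqueue(9) -> [6, 27, 4, 50, 9]
dequeue()->6, [27, 4, 50, 9]

Final queue: [27, 4, 50, 9]


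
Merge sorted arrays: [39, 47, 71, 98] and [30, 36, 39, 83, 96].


Take 30 from B
Take 36 from B
Take 39 from A
Take 39 from B
Take 47 from A
Take 71 from A
Take 83 from B
Take 96 from B

Merged: [30, 36, 39, 39, 47, 71, 83, 96, 98]


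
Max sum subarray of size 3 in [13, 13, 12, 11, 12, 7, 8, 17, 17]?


[0:3]: 38
[1:4]: 36
[2:5]: 35
[3:6]: 30
[4:7]: 27
[5:8]: 32
[6:9]: 42

Max: 42 at [6:9]


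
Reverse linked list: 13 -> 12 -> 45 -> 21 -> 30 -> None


Step 1: curr=13, set curr.next=prev(None) | reversed so far: 13
Step 2: curr=12, set curr.next=prev(13) | reversed so far: 12 -> 13
Step 3: curr=45, set curr.next=prev(12) | reversed so far: 45 -> 12 -> 13
Step 4: curr=21, set curr.next=prev(45) | reversed so far: 21 -> 45 -> 12 -> 13
Step 5: curr=30, set curr.next=prev(21) | reversed so far: 30 -> 21 -> 45 -> 12 -> 13

30 -> 21 -> 45 -> 12 -> 13 -> None


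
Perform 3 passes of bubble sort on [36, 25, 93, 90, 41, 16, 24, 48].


Initial: [36, 25, 93, 90, 41, 16, 24, 48]
Pass 1: [25, 36, 90, 41, 16, 24, 48, 93] (6 swaps)
Pass 2: [25, 36, 41, 16, 24, 48, 90, 93] (4 swaps)
Pass 3: [25, 36, 16, 24, 41, 48, 90, 93] (2 swaps)

After 3 passes: [25, 36, 16, 24, 41, 48, 90, 93]


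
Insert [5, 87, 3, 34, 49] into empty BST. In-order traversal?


Insert 5: root
Insert 87: R from 5
Insert 3: L from 5
Insert 34: R from 5 -> L from 87
Insert 49: R from 5 -> L from 87 -> R from 34

In-order: [3, 5, 34, 49, 87]


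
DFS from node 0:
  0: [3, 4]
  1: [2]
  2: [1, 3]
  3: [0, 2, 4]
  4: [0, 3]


Visit 0, push [4, 3]
Visit 3, push [4, 2]
Visit 2, push [1]
Visit 1, push []
Visit 4, push []

DFS order: [0, 3, 2, 1, 4]


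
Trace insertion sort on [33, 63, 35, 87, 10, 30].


Initial: [33, 63, 35, 87, 10, 30]
Insert 63: [33, 63, 35, 87, 10, 30]
Insert 35: [33, 35, 63, 87, 10, 30]
Insert 87: [33, 35, 63, 87, 10, 30]
Insert 10: [10, 33, 35, 63, 87, 30]
Insert 30: [10, 30, 33, 35, 63, 87]

Sorted: [10, 30, 33, 35, 63, 87]


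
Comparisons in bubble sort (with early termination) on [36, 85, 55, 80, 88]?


Algorithm: bubble sort (with early termination)
Input: [36, 85, 55, 80, 88]
Sorted: [36, 55, 80, 85, 88]

7


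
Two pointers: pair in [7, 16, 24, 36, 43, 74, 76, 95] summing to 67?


lo=0(7)+hi=7(95)=102
lo=0(7)+hi=6(76)=83
lo=0(7)+hi=5(74)=81
lo=0(7)+hi=4(43)=50
lo=1(16)+hi=4(43)=59
lo=2(24)+hi=4(43)=67

Yes: 24+43=67


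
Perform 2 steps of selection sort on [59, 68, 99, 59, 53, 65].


Initial: [59, 68, 99, 59, 53, 65]
Step 1: min=53 at 4
  Swap: [53, 68, 99, 59, 59, 65]
Step 2: min=59 at 3
  Swap: [53, 59, 99, 68, 59, 65]

After 2 steps: [53, 59, 99, 68, 59, 65]


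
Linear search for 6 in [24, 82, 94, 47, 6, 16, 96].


i=0: 24!=6
i=1: 82!=6
i=2: 94!=6
i=3: 47!=6
i=4: 6==6 found!

Found at 4, 5 comps


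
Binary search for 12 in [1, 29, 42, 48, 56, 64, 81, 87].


Step 1: lo=0, hi=7, mid=3, val=48
Step 2: lo=0, hi=2, mid=1, val=29
Step 3: lo=0, hi=0, mid=0, val=1

Not found


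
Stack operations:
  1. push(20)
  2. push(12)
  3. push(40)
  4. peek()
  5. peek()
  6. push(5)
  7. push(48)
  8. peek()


push(20) -> [20]
push(12) -> [20, 12]
push(40) -> [20, 12, 40]
peek()->40
peek()->40
push(5) -> [20, 12, 40, 5]
push(48) -> [20, 12, 40, 5, 48]
peek()->48

Final stack: [20, 12, 40, 5, 48]


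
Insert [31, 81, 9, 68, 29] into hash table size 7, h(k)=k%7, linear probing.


Insert 31: h=3 -> slot 3
Insert 81: h=4 -> slot 4
Insert 9: h=2 -> slot 2
Insert 68: h=5 -> slot 5
Insert 29: h=1 -> slot 1

Table: [None, 29, 9, 31, 81, 68, None]


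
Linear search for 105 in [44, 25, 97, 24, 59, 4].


i=0: 44!=105
i=1: 25!=105
i=2: 97!=105
i=3: 24!=105
i=4: 59!=105
i=5: 4!=105

Not found, 6 comps


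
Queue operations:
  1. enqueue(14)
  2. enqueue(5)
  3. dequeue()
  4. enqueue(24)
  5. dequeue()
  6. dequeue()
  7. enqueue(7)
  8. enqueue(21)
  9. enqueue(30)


enqueue(14) -> [14]
enqueue(5) -> [14, 5]
dequeue()->14, [5]
enqueue(24) -> [5, 24]
dequeue()->5, [24]
dequeue()->24, []
enqueue(7) -> [7]
enqueue(21) -> [7, 21]
enqueue(30) -> [7, 21, 30]

Final queue: [7, 21, 30]


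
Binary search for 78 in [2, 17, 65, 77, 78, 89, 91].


Step 1: lo=0, hi=6, mid=3, val=77
Step 2: lo=4, hi=6, mid=5, val=89
Step 3: lo=4, hi=4, mid=4, val=78

Found at index 4


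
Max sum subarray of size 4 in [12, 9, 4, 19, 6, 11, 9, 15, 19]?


[0:4]: 44
[1:5]: 38
[2:6]: 40
[3:7]: 45
[4:8]: 41
[5:9]: 54

Max: 54 at [5:9]


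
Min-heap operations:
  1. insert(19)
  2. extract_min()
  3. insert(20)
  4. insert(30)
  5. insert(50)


insert(19) -> [19]
extract_min()->19, []
insert(20) -> [20]
insert(30) -> [20, 30]
insert(50) -> [20, 30, 50]

Final heap: [20, 30, 50]


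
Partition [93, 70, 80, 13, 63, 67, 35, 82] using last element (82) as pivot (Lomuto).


Pivot: 82
  70 <= 82: swap -> [70, 93, 80, 13, 63, 67, 35, 82]
  80 <= 82: swap -> [70, 80, 93, 13, 63, 67, 35, 82]
  13 <= 82: swap -> [70, 80, 13, 93, 63, 67, 35, 82]
  63 <= 82: swap -> [70, 80, 13, 63, 93, 67, 35, 82]
  67 <= 82: swap -> [70, 80, 13, 63, 67, 93, 35, 82]
  35 <= 82: swap -> [70, 80, 13, 63, 67, 35, 93, 82]
Place pivot at 6: [70, 80, 13, 63, 67, 35, 82, 93]

Partitioned: [70, 80, 13, 63, 67, 35, 82, 93]


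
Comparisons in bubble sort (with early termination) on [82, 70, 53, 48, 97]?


Algorithm: bubble sort (with early termination)
Input: [82, 70, 53, 48, 97]
Sorted: [48, 53, 70, 82, 97]

10


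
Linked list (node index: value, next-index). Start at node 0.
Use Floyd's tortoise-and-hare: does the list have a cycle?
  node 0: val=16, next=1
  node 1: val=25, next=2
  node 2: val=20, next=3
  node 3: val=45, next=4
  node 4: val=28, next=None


Floyd's tortoise (slow, +1) and hare (fast, +2):
  init: slow=0, fast=0
  step 1: slow=1, fast=2
  step 2: slow=2, fast=4
  step 3: fast -> None, no cycle

Cycle: no


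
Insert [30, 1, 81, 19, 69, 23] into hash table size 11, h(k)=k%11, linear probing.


Insert 30: h=8 -> slot 8
Insert 1: h=1 -> slot 1
Insert 81: h=4 -> slot 4
Insert 19: h=8, 1 probes -> slot 9
Insert 69: h=3 -> slot 3
Insert 23: h=1, 1 probes -> slot 2

Table: [None, 1, 23, 69, 81, None, None, None, 30, 19, None]


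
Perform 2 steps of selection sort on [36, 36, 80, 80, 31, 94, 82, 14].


Initial: [36, 36, 80, 80, 31, 94, 82, 14]
Step 1: min=14 at 7
  Swap: [14, 36, 80, 80, 31, 94, 82, 36]
Step 2: min=31 at 4
  Swap: [14, 31, 80, 80, 36, 94, 82, 36]

After 2 steps: [14, 31, 80, 80, 36, 94, 82, 36]


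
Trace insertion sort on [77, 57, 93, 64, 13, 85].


Initial: [77, 57, 93, 64, 13, 85]
Insert 57: [57, 77, 93, 64, 13, 85]
Insert 93: [57, 77, 93, 64, 13, 85]
Insert 64: [57, 64, 77, 93, 13, 85]
Insert 13: [13, 57, 64, 77, 93, 85]
Insert 85: [13, 57, 64, 77, 85, 93]

Sorted: [13, 57, 64, 77, 85, 93]


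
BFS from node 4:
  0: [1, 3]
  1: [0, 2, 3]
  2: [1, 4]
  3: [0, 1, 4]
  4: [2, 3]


Visit 4, enqueue [2, 3]
Visit 2, enqueue [1]
Visit 3, enqueue [0]
Visit 1, enqueue []
Visit 0, enqueue []

BFS order: [4, 2, 3, 1, 0]


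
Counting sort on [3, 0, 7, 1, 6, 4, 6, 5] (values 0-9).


Input: [3, 0, 7, 1, 6, 4, 6, 5]
Counts: [1, 1, 0, 1, 1, 1, 2, 1, 0, 0]

Sorted: [0, 1, 3, 4, 5, 6, 6, 7]


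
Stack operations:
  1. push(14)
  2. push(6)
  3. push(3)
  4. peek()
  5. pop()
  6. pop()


push(14) -> [14]
push(6) -> [14, 6]
push(3) -> [14, 6, 3]
peek()->3
pop()->3, [14, 6]
pop()->6, [14]

Final stack: [14]


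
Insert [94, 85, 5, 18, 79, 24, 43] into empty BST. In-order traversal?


Insert 94: root
Insert 85: L from 94
Insert 5: L from 94 -> L from 85
Insert 18: L from 94 -> L from 85 -> R from 5
Insert 79: L from 94 -> L from 85 -> R from 5 -> R from 18
Insert 24: L from 94 -> L from 85 -> R from 5 -> R from 18 -> L from 79
Insert 43: L from 94 -> L from 85 -> R from 5 -> R from 18 -> L from 79 -> R from 24

In-order: [5, 18, 24, 43, 79, 85, 94]


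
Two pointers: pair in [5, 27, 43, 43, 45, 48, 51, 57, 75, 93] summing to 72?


lo=0(5)+hi=9(93)=98
lo=0(5)+hi=8(75)=80
lo=0(5)+hi=7(57)=62
lo=1(27)+hi=7(57)=84
lo=1(27)+hi=6(51)=78
lo=1(27)+hi=5(48)=75
lo=1(27)+hi=4(45)=72

Yes: 27+45=72


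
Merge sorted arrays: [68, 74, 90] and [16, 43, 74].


Take 16 from B
Take 43 from B
Take 68 from A
Take 74 from A
Take 74 from B

Merged: [16, 43, 68, 74, 74, 90]


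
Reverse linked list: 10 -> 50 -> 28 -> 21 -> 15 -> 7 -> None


Step 1: curr=10, set curr.next=prev(None) | reversed so far: 10
Step 2: curr=50, set curr.next=prev(10) | reversed so far: 50 -> 10
Step 3: curr=28, set curr.next=prev(50) | reversed so far: 28 -> 50 -> 10
Step 4: curr=21, set curr.next=prev(28) | reversed so far: 21 -> 28 -> 50 -> 10
Step 5: curr=15, set curr.next=prev(21) | reversed so far: 15 -> 21 -> 28 -> 50 -> 10
Step 6: curr=7, set curr.next=prev(15) | reversed so far: 7 -> 15 -> 21 -> 28 -> 50 -> 10

7 -> 15 -> 21 -> 28 -> 50 -> 10 -> None


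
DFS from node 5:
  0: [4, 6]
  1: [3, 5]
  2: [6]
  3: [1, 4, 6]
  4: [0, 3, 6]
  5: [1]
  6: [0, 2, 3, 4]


Visit 5, push [1]
Visit 1, push [3]
Visit 3, push [6, 4]
Visit 4, push [6, 0]
Visit 0, push [6]
Visit 6, push [2]
Visit 2, push []

DFS order: [5, 1, 3, 4, 0, 6, 2]


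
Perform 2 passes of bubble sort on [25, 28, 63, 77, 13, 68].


Initial: [25, 28, 63, 77, 13, 68]
Pass 1: [25, 28, 63, 13, 68, 77] (2 swaps)
Pass 2: [25, 28, 13, 63, 68, 77] (1 swaps)

After 2 passes: [25, 28, 13, 63, 68, 77]


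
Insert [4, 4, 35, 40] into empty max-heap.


Insert 4: [4]
Insert 4: [4, 4]
Insert 35: [35, 4, 4]
Insert 40: [40, 35, 4, 4]

Final heap: [40, 35, 4, 4]


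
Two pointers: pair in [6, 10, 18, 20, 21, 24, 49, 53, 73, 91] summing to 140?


lo=0(6)+hi=9(91)=97
lo=1(10)+hi=9(91)=101
lo=2(18)+hi=9(91)=109
lo=3(20)+hi=9(91)=111
lo=4(21)+hi=9(91)=112
lo=5(24)+hi=9(91)=115
lo=6(49)+hi=9(91)=140

Yes: 49+91=140


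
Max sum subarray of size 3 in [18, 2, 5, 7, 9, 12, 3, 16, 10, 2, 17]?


[0:3]: 25
[1:4]: 14
[2:5]: 21
[3:6]: 28
[4:7]: 24
[5:8]: 31
[6:9]: 29
[7:10]: 28
[8:11]: 29

Max: 31 at [5:8]


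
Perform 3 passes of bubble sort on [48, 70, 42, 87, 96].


Initial: [48, 70, 42, 87, 96]
Pass 1: [48, 42, 70, 87, 96] (1 swaps)
Pass 2: [42, 48, 70, 87, 96] (1 swaps)
Pass 3: [42, 48, 70, 87, 96] (0 swaps)

After 3 passes: [42, 48, 70, 87, 96]


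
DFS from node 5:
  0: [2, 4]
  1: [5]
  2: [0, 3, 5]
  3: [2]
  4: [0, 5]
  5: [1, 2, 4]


Visit 5, push [4, 2, 1]
Visit 1, push []
Visit 2, push [3, 0]
Visit 0, push [4]
Visit 4, push []
Visit 3, push []

DFS order: [5, 1, 2, 0, 4, 3]


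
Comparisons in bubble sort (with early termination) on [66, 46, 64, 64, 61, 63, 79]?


Algorithm: bubble sort (with early termination)
Input: [66, 46, 64, 64, 61, 63, 79]
Sorted: [46, 61, 63, 64, 64, 66, 79]

18


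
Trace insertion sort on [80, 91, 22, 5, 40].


Initial: [80, 91, 22, 5, 40]
Insert 91: [80, 91, 22, 5, 40]
Insert 22: [22, 80, 91, 5, 40]
Insert 5: [5, 22, 80, 91, 40]
Insert 40: [5, 22, 40, 80, 91]

Sorted: [5, 22, 40, 80, 91]


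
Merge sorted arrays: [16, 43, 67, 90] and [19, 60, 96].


Take 16 from A
Take 19 from B
Take 43 from A
Take 60 from B
Take 67 from A
Take 90 from A

Merged: [16, 19, 43, 60, 67, 90, 96]


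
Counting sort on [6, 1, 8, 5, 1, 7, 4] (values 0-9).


Input: [6, 1, 8, 5, 1, 7, 4]
Counts: [0, 2, 0, 0, 1, 1, 1, 1, 1, 0]

Sorted: [1, 1, 4, 5, 6, 7, 8]


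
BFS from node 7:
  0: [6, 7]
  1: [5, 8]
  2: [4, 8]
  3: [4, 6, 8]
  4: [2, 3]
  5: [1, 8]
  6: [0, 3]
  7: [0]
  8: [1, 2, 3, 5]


Visit 7, enqueue [0]
Visit 0, enqueue [6]
Visit 6, enqueue [3]
Visit 3, enqueue [4, 8]
Visit 4, enqueue [2]
Visit 8, enqueue [1, 5]
Visit 2, enqueue []
Visit 1, enqueue []
Visit 5, enqueue []

BFS order: [7, 0, 6, 3, 4, 8, 2, 1, 5]


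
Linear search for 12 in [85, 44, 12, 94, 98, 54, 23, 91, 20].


i=0: 85!=12
i=1: 44!=12
i=2: 12==12 found!

Found at 2, 3 comps


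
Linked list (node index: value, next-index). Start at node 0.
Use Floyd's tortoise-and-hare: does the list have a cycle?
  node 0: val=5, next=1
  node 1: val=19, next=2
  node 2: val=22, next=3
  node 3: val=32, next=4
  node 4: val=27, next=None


Floyd's tortoise (slow, +1) and hare (fast, +2):
  init: slow=0, fast=0
  step 1: slow=1, fast=2
  step 2: slow=2, fast=4
  step 3: fast -> None, no cycle

Cycle: no


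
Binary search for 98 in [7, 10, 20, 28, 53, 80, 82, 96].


Step 1: lo=0, hi=7, mid=3, val=28
Step 2: lo=4, hi=7, mid=5, val=80
Step 3: lo=6, hi=7, mid=6, val=82
Step 4: lo=7, hi=7, mid=7, val=96

Not found


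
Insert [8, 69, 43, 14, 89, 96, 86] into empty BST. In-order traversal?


Insert 8: root
Insert 69: R from 8
Insert 43: R from 8 -> L from 69
Insert 14: R from 8 -> L from 69 -> L from 43
Insert 89: R from 8 -> R from 69
Insert 96: R from 8 -> R from 69 -> R from 89
Insert 86: R from 8 -> R from 69 -> L from 89

In-order: [8, 14, 43, 69, 86, 89, 96]


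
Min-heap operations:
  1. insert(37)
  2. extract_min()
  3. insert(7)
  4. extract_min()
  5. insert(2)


insert(37) -> [37]
extract_min()->37, []
insert(7) -> [7]
extract_min()->7, []
insert(2) -> [2]

Final heap: [2]


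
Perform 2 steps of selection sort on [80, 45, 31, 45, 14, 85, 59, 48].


Initial: [80, 45, 31, 45, 14, 85, 59, 48]
Step 1: min=14 at 4
  Swap: [14, 45, 31, 45, 80, 85, 59, 48]
Step 2: min=31 at 2
  Swap: [14, 31, 45, 45, 80, 85, 59, 48]

After 2 steps: [14, 31, 45, 45, 80, 85, 59, 48]


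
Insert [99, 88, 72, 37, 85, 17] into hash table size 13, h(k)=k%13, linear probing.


Insert 99: h=8 -> slot 8
Insert 88: h=10 -> slot 10
Insert 72: h=7 -> slot 7
Insert 37: h=11 -> slot 11
Insert 85: h=7, 2 probes -> slot 9
Insert 17: h=4 -> slot 4

Table: [None, None, None, None, 17, None, None, 72, 99, 85, 88, 37, None]


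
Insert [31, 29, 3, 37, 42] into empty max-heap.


Insert 31: [31]
Insert 29: [31, 29]
Insert 3: [31, 29, 3]
Insert 37: [37, 31, 3, 29]
Insert 42: [42, 37, 3, 29, 31]

Final heap: [42, 37, 3, 29, 31]


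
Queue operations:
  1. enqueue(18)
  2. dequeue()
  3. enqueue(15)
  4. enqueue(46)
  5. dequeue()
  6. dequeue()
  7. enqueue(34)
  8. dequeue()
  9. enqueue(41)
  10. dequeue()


enqueue(18) -> [18]
dequeue()->18, []
enqueue(15) -> [15]
enqueue(46) -> [15, 46]
dequeue()->15, [46]
dequeue()->46, []
enqueue(34) -> [34]
dequeue()->34, []
enqueue(41) -> [41]
dequeue()->41, []

Final queue: []


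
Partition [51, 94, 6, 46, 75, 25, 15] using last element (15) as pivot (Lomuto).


Pivot: 15
  6 <= 15: swap -> [6, 94, 51, 46, 75, 25, 15]
Place pivot at 1: [6, 15, 51, 46, 75, 25, 94]

Partitioned: [6, 15, 51, 46, 75, 25, 94]


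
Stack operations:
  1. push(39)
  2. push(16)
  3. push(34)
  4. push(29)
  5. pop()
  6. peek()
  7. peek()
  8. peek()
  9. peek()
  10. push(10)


push(39) -> [39]
push(16) -> [39, 16]
push(34) -> [39, 16, 34]
push(29) -> [39, 16, 34, 29]
pop()->29, [39, 16, 34]
peek()->34
peek()->34
peek()->34
peek()->34
push(10) -> [39, 16, 34, 10]

Final stack: [39, 16, 34, 10]


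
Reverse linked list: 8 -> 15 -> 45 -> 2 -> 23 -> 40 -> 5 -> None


Step 1: curr=8, set curr.next=prev(None) | reversed so far: 8
Step 2: curr=15, set curr.next=prev(8) | reversed so far: 15 -> 8
Step 3: curr=45, set curr.next=prev(15) | reversed so far: 45 -> 15 -> 8
Step 4: curr=2, set curr.next=prev(45) | reversed so far: 2 -> 45 -> 15 -> 8
Step 5: curr=23, set curr.next=prev(2) | reversed so far: 23 -> 2 -> 45 -> 15 -> 8
Step 6: curr=40, set curr.next=prev(23) | reversed so far: 40 -> 23 -> 2 -> 45 -> 15 -> 8
Step 7: curr=5, set curr.next=prev(40) | reversed so far: 5 -> 40 -> 23 -> 2 -> 45 -> 15 -> 8

5 -> 40 -> 23 -> 2 -> 45 -> 15 -> 8 -> None


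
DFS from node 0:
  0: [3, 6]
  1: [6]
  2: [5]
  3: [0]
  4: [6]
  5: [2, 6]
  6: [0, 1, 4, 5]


Visit 0, push [6, 3]
Visit 3, push []
Visit 6, push [5, 4, 1]
Visit 1, push []
Visit 4, push []
Visit 5, push [2]
Visit 2, push []

DFS order: [0, 3, 6, 1, 4, 5, 2]


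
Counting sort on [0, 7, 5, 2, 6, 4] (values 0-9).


Input: [0, 7, 5, 2, 6, 4]
Counts: [1, 0, 1, 0, 1, 1, 1, 1, 0, 0]

Sorted: [0, 2, 4, 5, 6, 7]


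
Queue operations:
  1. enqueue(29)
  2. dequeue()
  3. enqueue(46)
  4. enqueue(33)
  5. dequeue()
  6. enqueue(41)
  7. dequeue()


enqueue(29) -> [29]
dequeue()->29, []
enqueue(46) -> [46]
enqueue(33) -> [46, 33]
dequeue()->46, [33]
enqueue(41) -> [33, 41]
dequeue()->33, [41]

Final queue: [41]


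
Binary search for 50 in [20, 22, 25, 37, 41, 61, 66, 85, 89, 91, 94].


Step 1: lo=0, hi=10, mid=5, val=61
Step 2: lo=0, hi=4, mid=2, val=25
Step 3: lo=3, hi=4, mid=3, val=37
Step 4: lo=4, hi=4, mid=4, val=41

Not found


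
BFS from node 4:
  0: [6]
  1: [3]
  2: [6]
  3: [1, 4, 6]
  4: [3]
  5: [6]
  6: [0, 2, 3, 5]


Visit 4, enqueue [3]
Visit 3, enqueue [1, 6]
Visit 1, enqueue []
Visit 6, enqueue [0, 2, 5]
Visit 0, enqueue []
Visit 2, enqueue []
Visit 5, enqueue []

BFS order: [4, 3, 1, 6, 0, 2, 5]


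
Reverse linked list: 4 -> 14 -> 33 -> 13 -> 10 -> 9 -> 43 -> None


Step 1: curr=4, set curr.next=prev(None) | reversed so far: 4
Step 2: curr=14, set curr.next=prev(4) | reversed so far: 14 -> 4
Step 3: curr=33, set curr.next=prev(14) | reversed so far: 33 -> 14 -> 4
Step 4: curr=13, set curr.next=prev(33) | reversed so far: 13 -> 33 -> 14 -> 4
Step 5: curr=10, set curr.next=prev(13) | reversed so far: 10 -> 13 -> 33 -> 14 -> 4
Step 6: curr=9, set curr.next=prev(10) | reversed so far: 9 -> 10 -> 13 -> 33 -> 14 -> 4
Step 7: curr=43, set curr.next=prev(9) | reversed so far: 43 -> 9 -> 10 -> 13 -> 33 -> 14 -> 4

43 -> 9 -> 10 -> 13 -> 33 -> 14 -> 4 -> None


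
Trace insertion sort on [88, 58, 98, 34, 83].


Initial: [88, 58, 98, 34, 83]
Insert 58: [58, 88, 98, 34, 83]
Insert 98: [58, 88, 98, 34, 83]
Insert 34: [34, 58, 88, 98, 83]
Insert 83: [34, 58, 83, 88, 98]

Sorted: [34, 58, 83, 88, 98]
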